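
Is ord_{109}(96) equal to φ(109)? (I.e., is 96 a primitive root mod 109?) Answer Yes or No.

Yes

φ(109) = 109 − 1 = 108 = 2^2 · 3^3.
An element g generates (Z/109Z)^× iff g^(108/q) ≢ 1 (mod 109) for each prime q ∈ {2, 3}.
96^54 ≡ 108 (mod 109)  [q = 2: ≢ 1 ✓]
96^36 ≡ 63 (mod 109)  [q = 3: ≢ 1 ✓]
None equal 1, so ord_109(96) = 108: 96 is a primitive root.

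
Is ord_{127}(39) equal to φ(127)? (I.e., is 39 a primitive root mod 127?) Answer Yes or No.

Yes

φ(127) = 127 − 1 = 126 = 2 · 3^2 · 7.
It suffices to check that the order of 39 is not a proper divisor of 126: compute 39^(126/q) for q ∈ {2, 3, 7}.
39^63 ≡ 126 (mod 127)  [q = 2: ≢ 1 ✓]
39^42 ≡ 19 (mod 127)  [q = 3: ≢ 1 ✓]
39^18 ≡ 2 (mod 127)  [q = 7: ≢ 1 ✓]
None equal 1, so ord_127(39) = 126: 39 is a primitive root.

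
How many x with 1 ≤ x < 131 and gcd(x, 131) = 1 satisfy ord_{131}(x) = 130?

48

φ(131) = 131 − 1 = 130 = 2 · 5 · 13.
(Z/131Z)^× is cyclic (|G| = 130); a cyclic group of order m has exactly φ(d) elements of each order d | m, and none otherwise.
130 = 2 · 5 · 13 divides 130, and φ(130) = 48.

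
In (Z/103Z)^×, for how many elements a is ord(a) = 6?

2

φ(103) = 103 − 1 = 102 = 2 · 3 · 17.
Since (Z/103Z)^× is cyclic of order 102, the number of elements of order d is φ(d) when d | 102 and 0 otherwise.
6 = 2 · 3 divides 102, and φ(6) = 2.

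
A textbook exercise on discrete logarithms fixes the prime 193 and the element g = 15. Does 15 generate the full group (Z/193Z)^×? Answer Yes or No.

Yes

φ(193) = 193 − 1 = 192 = 2^6 · 3.
15 is a primitive root mod 193 iff 15^(φ(193)/q) ≢ 1 for every prime q | φ(193), i.e. q ∈ {2, 3}.
15^96 ≡ 192 (mod 193)  [q = 2: ≢ 1 ✓]
15^64 ≡ 84 (mod 193)  [q = 3: ≢ 1 ✓]
None equal 1, so ord_193(15) = 192: 15 is a primitive root.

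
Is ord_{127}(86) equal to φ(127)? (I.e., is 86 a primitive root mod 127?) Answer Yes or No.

φ(127) = 127 − 1 = 126 = 2 · 3^2 · 7.
Test 86^(126/q) mod 127 for each prime factor q of 126:
86^63 ≡ 126 (mod 127)  [q = 2: ≢ 1 ✓]
86^42 ≡ 19 (mod 127)  [q = 3: ≢ 1 ✓]
86^18 ≡ 64 (mod 127)  [q = 7: ≢ 1 ✓]
None equal 1, so ord_127(86) = 126: 86 is a primitive root.

Yes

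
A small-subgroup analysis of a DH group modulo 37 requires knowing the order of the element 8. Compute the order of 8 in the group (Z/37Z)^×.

ord(8) | φ(37) = 37 − 1 = 36 = 2^2 · 3^2.
Divisors of 36: 1, 2, 3, 4, 6, 9, 12, 18, 36.
Evaluate successive powers at the divisors of 36:
8^1 ≡ 8 (mod 37)
8^2 ≡ 27 (mod 37)
8^3 ≡ 31 (mod 37)
8^4 ≡ 26 (mod 37)
8^6 ≡ 36 (mod 37)
8^9 ≡ 6 (mod 37)
8^12 ≡ 1 (mod 37) ✓
So ord_37(8) = 12.

12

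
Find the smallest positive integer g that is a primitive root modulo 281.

3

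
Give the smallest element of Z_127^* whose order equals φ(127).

3

φ(127) = 127 − 1 = 126 = 2 · 3^2 · 7.
g is a primitive root iff g^(126/q) ≢ 1 (mod 127) for each prime q ∈ {2, 3, 7}.
g = 2: 2^63 ≡ 1 — hits 1, so not a primitive root.
g = 3: 3^63 ≡ 126; 3^42 ≡ 107; 3^18 ≡ 4 — none is 1, so 3 is a primitive root.
So 3 is the smallest generator of (Z/127Z)^×.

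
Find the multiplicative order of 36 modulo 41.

Since 36 ∈ (Z/41Z)^×, its order divides φ(41) = 41 − 1 = 40 = 2^3 · 5.
Divisors of 40: 1, 2, 4, 5, 8, 10, 20, 40.
Evaluate successive powers at the divisors of 40:
36^1 ≡ 36 (mod 41)
36^2 ≡ 25 (mod 41)
36^4 ≡ 10 (mod 41)
36^5 ≡ 32 (mod 41)
36^8 ≡ 18 (mod 41)
36^10 ≡ 40 (mod 41)
36^20 ≡ 1 (mod 41) ✓
The smallest such exponent is 20, so the order of 36 is 20.

20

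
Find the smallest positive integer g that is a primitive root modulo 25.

2

φ(25) = φ(5^2) = 5·(5−1) = 20 = 2^2 · 5.
Test candidates g = 2, 3, … against the prime factors q ∈ {2, 5} of φ(25): g is a generator iff g^(20/q) ≢ 1 for every such q.
g = 2: 2^10 ≡ 24; 2^4 ≡ 16 — none is 1, so 2 is a primitive root.
The smallest primitive root modulo 25 is 2.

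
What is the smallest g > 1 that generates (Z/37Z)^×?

2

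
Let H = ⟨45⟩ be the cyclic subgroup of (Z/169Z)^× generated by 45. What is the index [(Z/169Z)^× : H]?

Since 45 ∈ (Z/169Z)^×, its order divides φ(169) = φ(13^2) = 13·(13−1) = 156 = 2^2 · 3 · 13.
Divisors of 156: 1, 2, 3, 4, 6, 12, 13, 26, 39, 52, 78, 156.
Evaluate successive powers at the divisors of 156:
45^1 ≡ 45
45^2 ≡ 166
45^3 ≡ 34
45^4 ≡ 9
45^6 ≡ 142
45^12 ≡ 53
45^13 ≡ 19
45^26 ≡ 23
45^39 ≡ 99
45^52 ≡ 22
45^78 ≡ 168
45^156 ≡ 1
The order of 45 is 156, so the subgroup it generates has 156 elements.
[(Z/169Z)^× : ⟨45⟩] = 156/156 = 1.

1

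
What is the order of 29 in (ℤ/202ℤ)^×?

100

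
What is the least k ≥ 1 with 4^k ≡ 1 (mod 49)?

21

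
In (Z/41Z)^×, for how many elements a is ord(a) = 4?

φ(41) = 41 − 1 = 40 = 2^3 · 5.
(Z/41Z)^× is cyclic (|G| = 40); a cyclic group of order m has exactly φ(d) elements of each order d | m, and none otherwise.
4 = 2^2 divides 40, and φ(4) = 2.

2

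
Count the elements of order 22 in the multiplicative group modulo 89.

10

φ(89) = 89 − 1 = 88 = 2^3 · 11.
Since (Z/89Z)^× is cyclic of order 88, the number of elements of order d is φ(d) when d | 88 and 0 otherwise.
22 = 2 · 11 divides 88, and φ(22) = 10.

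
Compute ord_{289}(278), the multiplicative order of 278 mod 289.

272

Since 278 ∈ (Z/289Z)^×, its order divides φ(289) = φ(17^2) = 17·(17−1) = 272 = 2^4 · 17.
Divisors of 272: 1, 2, 4, 8, 16, 17, 34, 68, 136, 272.
Check 278^d mod 289 for each divisor in increasing order:
278^1 ≡ 278 (mod 289)
278^2 ≡ 121 (mod 289)
278^4 ≡ 191 (mod 289)
278^8 ≡ 67 (mod 289)
278^16 ≡ 154 (mod 289)
278^17 ≡ 40 (mod 289)
278^34 ≡ 155 (mod 289)
278^68 ≡ 38 (mod 289)
278^136 ≡ 288 (mod 289)
278^272 ≡ 1 (mod 289) ✓
The smallest such exponent is 272, so the order of 278 is 272.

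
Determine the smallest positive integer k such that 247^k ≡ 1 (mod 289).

The order of 247 must divide φ(289) = φ(17^2) = 17·(17−1) = 272 = 2^4 · 17.
Divisors of 272: 1, 2, 4, 8, 16, 17, 34, 68, 136, 272.
Check 247^d mod 289 for each divisor in increasing order:
247^1 ≡ 247 (mod 289)
247^2 ≡ 30 (mod 289)
247^4 ≡ 33 (mod 289)
247^8 ≡ 222 (mod 289)
247^16 ≡ 154 (mod 289)
247^17 ≡ 179 (mod 289)
247^34 ≡ 251 (mod 289)
247^68 ≡ 288 (mod 289)
247^136 ≡ 1 (mod 289) ✓
Therefore the multiplicative order of 247 modulo 289 is 136.

136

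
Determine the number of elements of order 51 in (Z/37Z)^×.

φ(37) = 37 − 1 = 36 = 2^2 · 3^2.
In a cyclic group of order 36, there are φ(d) elements of order d for each divisor d of 36, and zero for non-divisors.
Here 36 is not a multiple of 51, so there are no elements of order 51.

0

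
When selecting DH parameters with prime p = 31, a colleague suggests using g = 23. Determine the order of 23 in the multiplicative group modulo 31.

10

Since 23 ∈ (Z/31Z)^×, its order divides φ(31) = 31 − 1 = 30 = 2 · 3 · 5.
Divisors of 30: 1, 2, 3, 5, 6, 10, 15, 30.
Evaluate successive powers at the divisors of 30:
23^1 ≡ 23
23^2 ≡ 2
23^3 ≡ 15
23^5 ≡ 30
23^6 ≡ 8
23^10 ≡ 1
So ord_31(23) = 10.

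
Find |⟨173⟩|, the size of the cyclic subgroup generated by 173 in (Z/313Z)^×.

ord(173) | φ(313) = 313 − 1 = 312 = 2^3 · 3 · 13.
Divisors of 312: 1, 2, 3, 4, 6, 8, 12, 13, 24, 26, 39, 52, 78, 104, 156, 312.
Compute 173^d (mod 313) for the divisors d until we hit 1:
173^1 ≡ 173 (mod 313)
173^2 ≡ 194 (mod 313)
173^3 ≡ 71 (mod 313)
173^4 ≡ 76 (mod 313)
173^6 ≡ 33 (mod 313)
173^8 ≡ 142 (mod 313)
173^12 ≡ 150 (mod 313)
173^13 ≡ 284 (mod 313)
173^24 ≡ 277 (mod 313)
173^26 ≡ 215 (mod 313)
173^39 ≡ 25 (mod 313)
173^52 ≡ 214 (mod 313)
173^78 ≡ 312 (mod 313)
173^104 ≡ 98 (mod 313)
173^156 ≡ 1 (mod 313) ✓
Hence ord(173) = 156.

156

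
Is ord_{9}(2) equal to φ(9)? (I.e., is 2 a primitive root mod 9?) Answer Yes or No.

φ(9) = φ(3^2) = 3·(3−1) = 6 = 2 · 3.
It suffices to check that the order of 2 is not a proper divisor of 6: compute 2^(6/q) for q ∈ {2, 3}.
2^3 ≡ 8 (mod 9)  [q = 2: ≢ 1 ✓]
2^2 ≡ 4 (mod 9)  [q = 3: ≢ 1 ✓]
All checks pass, so 2 has order 6 and is a primitive root modulo 9.

Yes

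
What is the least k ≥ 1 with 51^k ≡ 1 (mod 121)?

ord(51) | φ(121) = φ(11^2) = 11·(11−1) = 110 = 2 · 5 · 11.
Divisors of 110: 1, 2, 5, 10, 11, 22, 55, 110.
Evaluate successive powers at the divisors of 110:
51^1 ≡ 51 (mod 121)
51^2 ≡ 60 (mod 121)
51^5 ≡ 43 (mod 121)
51^10 ≡ 34 (mod 121)
51^11 ≡ 40 (mod 121)
51^22 ≡ 27 (mod 121)
51^55 ≡ 120 (mod 121)
51^110 ≡ 1 (mod 121) ✓
So ord_121(51) = 110.

110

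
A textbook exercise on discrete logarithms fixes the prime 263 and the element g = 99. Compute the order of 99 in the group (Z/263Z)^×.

ord(99) | φ(263) = 263 − 1 = 262 = 2 · 131.
Divisors of 262: 1, 2, 131, 262.
Compute 99^d (mod 263) for the divisors d until we hit 1:
99^1 ≡ 99 (mod 263)
99^2 ≡ 70 (mod 263)
99^131 ≡ 1 (mod 263) ✓
Therefore the multiplicative order of 99 modulo 263 is 131.

131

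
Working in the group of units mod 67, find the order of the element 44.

66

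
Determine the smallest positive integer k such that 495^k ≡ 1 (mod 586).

146

The order of 495 must divide φ(586) = φ(2)·φ(293) = 1·292 = 292 = 2^2 · 73.
Divisors of 292: 1, 2, 4, 73, 146, 292.
Compute 495^d (mod 586) for the divisors d until we hit 1:
495^1 ≡ 495 (mod 586)
495^2 ≡ 77 (mod 586)
495^4 ≡ 69 (mod 586)
495^73 ≡ 585 (mod 586)
495^146 ≡ 1 (mod 586) ✓
Hence ord(495) = 146.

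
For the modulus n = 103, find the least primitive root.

5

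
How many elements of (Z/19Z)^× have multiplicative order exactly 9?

6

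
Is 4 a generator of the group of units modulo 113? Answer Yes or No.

No

φ(113) = 113 − 1 = 112 = 2^4 · 7.
It suffices to check that the order of 4 is not a proper divisor of 112: compute 4^(112/q) for q ∈ {2, 7}.
4^56 ≡ 1 (mod 113)  [q = 2: ≡ 1 ✗]
4^16 ≡ 16 (mod 113)  [q = 7: ≢ 1 ✓]
Since 4^56 ≡ 1, the order of 4 divides 56 < 112, so 4 is not a primitive root.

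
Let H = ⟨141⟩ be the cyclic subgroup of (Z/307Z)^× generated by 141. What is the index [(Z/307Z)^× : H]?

2

The order of 141 must divide φ(307) = 307 − 1 = 306 = 2 · 3^2 · 17.
Divisors of 306: 1, 2, 3, 6, 9, 17, 18, 34, 51, 102, 153, 306.
Test each divisor d:
141^1 ≡ 141 (mod 307)
141^2 ≡ 233 (mod 307)
141^3 ≡ 4 (mod 307)
141^6 ≡ 16 (mod 307)
141^9 ≡ 64 (mod 307)
141^17 ≡ 53 (mod 307)
141^18 ≡ 105 (mod 307)
141^34 ≡ 46 (mod 307)
141^51 ≡ 289 (mod 307)
141^102 ≡ 17 (mod 307)
141^153 ≡ 1 (mod 307) ✓
So ord_307(141) = 153, hence |⟨141⟩| = 153.
[(Z/307Z)^× : ⟨141⟩] = 306/153 = 2.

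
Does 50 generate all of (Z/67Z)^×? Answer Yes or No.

Yes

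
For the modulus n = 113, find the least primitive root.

3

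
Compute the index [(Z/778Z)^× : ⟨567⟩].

4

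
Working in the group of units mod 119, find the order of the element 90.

16

The order of 90 must divide φ(119) = φ(7·17) = (7−1)·(17−1) = 6·16 = 96 = 2^5 · 3.
Divisors of 96: 1, 2, 3, 4, 6, 8, 12, 16, 24, 32, 48, 96.
Check 90^d mod 119 for each divisor in increasing order:
90^1 ≡ 90 (mod 119)
90^2 ≡ 8 (mod 119)
90^3 ≡ 6 (mod 119)
90^4 ≡ 64 (mod 119)
90^6 ≡ 36 (mod 119)
90^8 ≡ 50 (mod 119)
90^12 ≡ 106 (mod 119)
90^16 ≡ 1 (mod 119) ✓
Therefore the multiplicative order of 90 modulo 119 is 16.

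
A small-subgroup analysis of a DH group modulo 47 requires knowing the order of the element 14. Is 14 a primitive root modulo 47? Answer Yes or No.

φ(47) = 47 − 1 = 46 = 2 · 23.
An element g generates (Z/47Z)^× iff g^(46/q) ≢ 1 (mod 47) for each prime q ∈ {2, 23}.
14^23 ≡ 1 (mod 47)  [q = 2: ≡ 1 ✗]
14^2 ≡ 8 (mod 47)  [q = 23: ≢ 1 ✓]
Since 14^23 ≡ 1, the order of 14 divides 23 < 46, so 14 is not a primitive root.

No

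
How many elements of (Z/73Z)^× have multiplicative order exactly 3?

φ(73) = 73 − 1 = 72 = 2^3 · 3^2.
In a cyclic group of order 72, there are φ(d) elements of order d for each divisor d of 72, and zero for non-divisors.
3 | 72, and φ(3) = 3 − 1 = 2.

2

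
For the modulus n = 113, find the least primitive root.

3

φ(113) = 113 − 1 = 112 = 2^4 · 7.
Test candidates g = 2, 3, … against the prime factors q ∈ {2, 7} of φ(113): g is a generator iff g^(112/q) ≢ 1 for every such q.
g = 2: 2^56 ≡ 1 — hits 1, so not a primitive root.
g = 3: 3^56 ≡ 112; 3^16 ≡ 49 — none is 1, so 3 is a primitive root.
So 3 is the smallest generator of (Z/113Z)^×.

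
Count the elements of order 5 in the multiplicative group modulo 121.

φ(121) = φ(11^2) = 11·(11−1) = 110 = 2 · 5 · 11.
Since (Z/121Z)^× is cyclic of order 110, the number of elements of order d is φ(d) when d | 110 and 0 otherwise.
5 | 110, and φ(5) = 5 − 1 = 4.

4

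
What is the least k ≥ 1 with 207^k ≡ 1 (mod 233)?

By Lagrange's theorem, ord_233(207) divides φ(233) = 233 − 1 = 232 = 2^3 · 29.
Divisors of 232: 1, 2, 4, 8, 29, 58, 116, 232.
Evaluate successive powers at the divisors of 232:
207^1 ≡ 207 (mod 233)
207^2 ≡ 210 (mod 233)
207^4 ≡ 63 (mod 233)
207^8 ≡ 8 (mod 233)
207^29 ≡ 144 (mod 233)
207^58 ≡ 232 (mod 233)
207^116 ≡ 1 (mod 233) ✓
Therefore the multiplicative order of 207 modulo 233 is 116.

116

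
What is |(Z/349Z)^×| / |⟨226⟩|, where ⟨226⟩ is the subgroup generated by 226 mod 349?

116

The order of 226 must divide φ(349) = 349 − 1 = 348 = 2^2 · 3 · 29.
Divisors of 348: 1, 2, 3, 4, 6, 12, 29, 58, 87, 116, 174, 348.
Evaluate successive powers at the divisors of 348:
226^1 ≡ 226
226^2 ≡ 122
226^3 ≡ 1
The order of 226 is 3, so the subgroup it generates has 3 elements.
[(Z/349Z)^× : ⟨226⟩] = 348/3 = 116.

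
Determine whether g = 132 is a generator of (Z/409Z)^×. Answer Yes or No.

φ(409) = 409 − 1 = 408 = 2^3 · 3 · 17.
132 is a primitive root mod 409 iff 132^(φ(409)/q) ≢ 1 for every prime q | φ(409), i.e. q ∈ {2, 3, 17}.
132^204 ≡ 408 (mod 409)  [q = 2: ≢ 1 ✓]
132^136 ≡ 355 (mod 409)  [q = 3: ≢ 1 ✓]
132^24 ≡ 36 (mod 409)  [q = 17: ≢ 1 ✓]
None equal 1, so ord_409(132) = 408: 132 is a primitive root.

Yes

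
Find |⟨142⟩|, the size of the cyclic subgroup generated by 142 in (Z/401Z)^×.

80

Since 142 ∈ (Z/401Z)^×, its order divides φ(401) = 401 − 1 = 400 = 2^4 · 5^2.
Divisors of 400: 1, 2, 4, 5, 8, 10, 16, 20, 25, 40, 50, 80, 100, 200, 400.
Compute 142^d (mod 401) for the divisors d until we hit 1:
142^1 ≡ 142
142^2 ≡ 114
142^4 ≡ 164
142^5 ≡ 30
142^8 ≡ 29
142^10 ≡ 98
142^16 ≡ 39
142^20 ≡ 381
142^25 ≡ 202
142^40 ≡ 400
142^50 ≡ 303
142^80 ≡ 1
Therefore the multiplicative order of 142 modulo 401 is 80.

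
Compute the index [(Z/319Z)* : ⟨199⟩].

By Lagrange's theorem, ord_319(199) divides φ(319) = φ(11·29) = (11−1)·(29−1) = 10·28 = 280 = 2^3 · 5 · 7.
Divisors of 280: 1, 2, 4, 5, 7, 8, 10, 14, 20, 28, 35, 40, 56, 70, 140, 280.
Evaluate successive powers at the divisors of 280:
199^1 ≡ 199 (mod 319)
199^2 ≡ 45 (mod 319)
199^4 ≡ 111 (mod 319)
199^5 ≡ 78 (mod 319)
199^7 ≡ 1 (mod 319) ✓
So ord_319(199) = 7, hence |⟨199⟩| = 7.
Index = |(Z/319Z)^×| / |⟨199⟩| = 280 / 7 = 40.

40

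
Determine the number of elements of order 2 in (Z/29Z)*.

φ(29) = 29 − 1 = 28 = 2^2 · 7.
(Z/29Z)^× is cyclic (|G| = 28); a cyclic group of order m has exactly φ(d) elements of each order d | m, and none otherwise.
2 | 28, and φ(2) = 2 − 1 = 1.

1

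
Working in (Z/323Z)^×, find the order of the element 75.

16

ord(75) | φ(323) = φ(17·19) = (17−1)·(19−1) = 16·18 = 288 = 2^5 · 3^2.
Divisors of 288: 1, 2, 3, 4, 6, 8, 9, 12, 16, 18, 24, 32, 36, 48, 72, 96, 144, 288.
Test each divisor d:
75^1 ≡ 75
75^2 ≡ 134
75^3 ≡ 37
75^4 ≡ 191
75^6 ≡ 77
75^8 ≡ 305
75^9 ≡ 265
75^12 ≡ 115
75^16 ≡ 1
The smallest such exponent is 16, so the order of 75 is 16.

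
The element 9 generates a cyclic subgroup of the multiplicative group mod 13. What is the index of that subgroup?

The order of 9 must divide φ(13) = 13 − 1 = 12 = 2^2 · 3.
Divisors of 12: 1, 2, 3, 4, 6, 12.
Check 9^d mod 13 for each divisor in increasing order:
9^1 ≡ 9 (mod 13)
9^2 ≡ 3 (mod 13)
9^3 ≡ 1 (mod 13) ✓
Thus |⟨9⟩| = ord(9) = 3.
The index is φ(13) / ord(9) = 12 / 3 = 4.

4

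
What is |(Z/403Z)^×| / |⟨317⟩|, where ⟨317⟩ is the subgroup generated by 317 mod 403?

6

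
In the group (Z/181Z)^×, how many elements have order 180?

48

φ(181) = 181 − 1 = 180 = 2^2 · 3^2 · 5.
Since (Z/181Z)^× is cyclic of order 180, the number of elements of order d is φ(d) when d | 180 and 0 otherwise.
180 = 2^2 · 3^2 · 5 divides 180, and φ(180) = 48.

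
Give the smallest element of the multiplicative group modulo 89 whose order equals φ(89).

φ(89) = 89 − 1 = 88 = 2^3 · 11.
g is a primitive root iff g^(88/q) ≢ 1 (mod 89) for each prime q ∈ {2, 11}.
g = 2: 2^44 ≡ 1 — hits 1, so not a primitive root.
g = 3: 3^44 ≡ 88; 3^8 ≡ 64 — none is 1, so 3 is a primitive root.
So 3 is the smallest generator of (Z/89Z)^×.

3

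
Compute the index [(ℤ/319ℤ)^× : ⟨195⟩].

2

The order of 195 must divide φ(319) = φ(11·29) = (11−1)·(29−1) = 10·28 = 280 = 2^3 · 5 · 7.
Divisors of 280: 1, 2, 4, 5, 7, 8, 10, 14, 20, 28, 35, 40, 56, 70, 140, 280.
Check 195^d mod 319 for each divisor in increasing order:
195^1 ≡ 195
195^2 ≡ 64
195^4 ≡ 268
195^5 ≡ 263
195^7 ≡ 244
195^8 ≡ 49
195^10 ≡ 265
195^14 ≡ 202
195^20 ≡ 45
195^28 ≡ 291
195^35 ≡ 186
195^40 ≡ 111
195^56 ≡ 146
195^70 ≡ 144
195^140 ≡ 1
The order of 195 is 140, so the subgroup it generates has 140 elements.
[(Z/319Z)^× : ⟨195⟩] = 280/140 = 2.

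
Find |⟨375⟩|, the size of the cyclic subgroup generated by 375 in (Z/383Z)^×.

382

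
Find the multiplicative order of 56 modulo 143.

ord(56) | φ(143) = φ(11·13) = (11−1)·(13−1) = 10·12 = 120 = 2^3 · 3 · 5.
Divisors of 120: 1, 2, 3, 4, 5, 6, 8, 10, 12, 15, 20, 24, 30, 40, 60, 120.
Test each divisor d:
56^1 ≡ 56 (mod 143)
56^2 ≡ 133 (mod 143)
56^3 ≡ 12 (mod 143)
56^4 ≡ 100 (mod 143)
56^5 ≡ 23 (mod 143)
56^6 ≡ 1 (mod 143) ✓
So ord_143(56) = 6.

6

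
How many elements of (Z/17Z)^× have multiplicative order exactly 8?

φ(17) = 17 − 1 = 16 = 2^4.
Since (Z/17Z)^× is cyclic of order 16, the number of elements of order d is φ(d) when d | 16 and 0 otherwise.
8 = 2^3 divides 16, and φ(8) = 4.

4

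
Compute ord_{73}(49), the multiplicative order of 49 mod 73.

12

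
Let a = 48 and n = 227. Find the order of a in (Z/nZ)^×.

The order of 48 must divide φ(227) = 227 − 1 = 226 = 2 · 113.
Divisors of 226: 1, 2, 113, 226.
Evaluate successive powers at the divisors of 226:
48^1 ≡ 48 (mod 227)
48^2 ≡ 34 (mod 227)
48^113 ≡ 1 (mod 227) ✓
Hence ord(48) = 113.

113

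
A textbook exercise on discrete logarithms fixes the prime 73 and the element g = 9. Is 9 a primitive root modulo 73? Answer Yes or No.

No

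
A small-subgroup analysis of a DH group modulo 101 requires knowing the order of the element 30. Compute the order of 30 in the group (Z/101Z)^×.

By Lagrange's theorem, ord_101(30) divides φ(101) = 101 − 1 = 100 = 2^2 · 5^2.
Divisors of 100: 1, 2, 4, 5, 10, 20, 25, 50, 100.
Compute 30^d (mod 101) for the divisors d until we hit 1:
30^1 ≡ 30 (mod 101)
30^2 ≡ 92 (mod 101)
30^4 ≡ 81 (mod 101)
30^5 ≡ 6 (mod 101)
30^10 ≡ 36 (mod 101)
30^20 ≡ 84 (mod 101)
30^25 ≡ 100 (mod 101)
30^50 ≡ 1 (mod 101) ✓
Therefore the multiplicative order of 30 modulo 101 is 50.

50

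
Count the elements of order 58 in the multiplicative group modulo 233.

28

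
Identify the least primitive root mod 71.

7

φ(71) = 71 − 1 = 70 = 2 · 5 · 7.
g is a primitive root iff g^(70/q) ≢ 1 (mod 71) for each prime q ∈ {2, 5, 7}.
g = 2: 2^35 ≡ 1 — hits 1, so not a primitive root.
g = 3: 3^35 ≡ 1 — hits 1, so not a primitive root.
g = 4: 4^35 ≡ 1 — hits 1, so not a primitive root.
g = 5: 5^35 ≡ 1 — hits 1, so not a primitive root.
g = 6: 6^35 ≡ 1 — hits 1, so not a primitive root.
g = 7: 7^35 ≡ 70; 7^14 ≡ 54; 7^10 ≡ 45 — none is 1, so 7 is a primitive root.
So 7 is the smallest generator of (Z/71Z)^×.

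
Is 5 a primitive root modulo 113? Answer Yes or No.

Yes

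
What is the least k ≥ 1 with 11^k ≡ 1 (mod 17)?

16

ord(11) | φ(17) = 17 − 1 = 16 = 2^4.
Divisors of 16: 1, 2, 4, 8, 16.
Evaluate successive powers at the divisors of 16:
11^1 ≡ 11 (mod 17)
11^2 ≡ 2 (mod 17)
11^4 ≡ 4 (mod 17)
11^8 ≡ 16 (mod 17)
11^16 ≡ 1 (mod 17) ✓
Hence ord(11) = 16.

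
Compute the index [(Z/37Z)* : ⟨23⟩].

3

By Lagrange's theorem, ord_37(23) divides φ(37) = 37 − 1 = 36 = 2^2 · 3^2.
Divisors of 36: 1, 2, 3, 4, 6, 9, 12, 18, 36.
Compute 23^d (mod 37) for the divisors d until we hit 1:
23^1 ≡ 23
23^2 ≡ 11
23^3 ≡ 31
23^4 ≡ 10
23^6 ≡ 36
23^9 ≡ 6
23^12 ≡ 1
So ord_37(23) = 12, hence |⟨23⟩| = 12.
Index = |(Z/37Z)^×| / |⟨23⟩| = 36 / 12 = 3.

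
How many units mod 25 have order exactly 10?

4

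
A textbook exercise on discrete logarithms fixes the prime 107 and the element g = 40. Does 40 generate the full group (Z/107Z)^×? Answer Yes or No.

No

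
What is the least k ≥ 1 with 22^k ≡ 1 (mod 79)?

The order of 22 must divide φ(79) = 79 − 1 = 78 = 2 · 3 · 13.
Divisors of 78: 1, 2, 3, 6, 13, 26, 39, 78.
Compute 22^d (mod 79) for the divisors d until we hit 1:
22^1 ≡ 22 (mod 79)
22^2 ≡ 10 (mod 79)
22^3 ≡ 62 (mod 79)
22^6 ≡ 52 (mod 79)
22^13 ≡ 1 (mod 79) ✓
Therefore the multiplicative order of 22 modulo 79 is 13.

13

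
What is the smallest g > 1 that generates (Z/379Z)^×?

2

φ(379) = 379 − 1 = 378 = 2 · 3^3 · 7.
g is a primitive root iff g^(378/q) ≢ 1 (mod 379) for each prime q ∈ {2, 3, 7}.
g = 2: 2^189 ≡ 378; 2^126 ≡ 327; 2^54 ≡ 125 — none is 1, so 2 is a primitive root.
The smallest primitive root modulo 379 is 2.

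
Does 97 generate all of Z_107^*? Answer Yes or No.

φ(107) = 107 − 1 = 106 = 2 · 53.
An element g generates (Z/107Z)^× iff g^(106/q) ≢ 1 (mod 107) for each prime q ∈ {2, 53}.
97^53 ≡ 106 (mod 107)  [q = 2: ≢ 1 ✓]
97^2 ≡ 100 (mod 107)  [q = 53: ≢ 1 ✓]
Every test exponent gives a nontrivial residue, hence 97 generates the full group.

Yes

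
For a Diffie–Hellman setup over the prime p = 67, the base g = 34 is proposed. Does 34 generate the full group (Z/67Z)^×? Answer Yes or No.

φ(67) = 67 − 1 = 66 = 2 · 3 · 11.
It suffices to check that the order of 34 is not a proper divisor of 66: compute 34^(66/q) for q ∈ {2, 3, 11}.
34^33 ≡ 66 (mod 67)  [q = 2: ≢ 1 ✓]
34^22 ≡ 29 (mod 67)  [q = 3: ≢ 1 ✓]
34^6 ≡ 22 (mod 67)  [q = 11: ≢ 1 ✓]
None equal 1, so ord_67(34) = 66: 34 is a primitive root.

Yes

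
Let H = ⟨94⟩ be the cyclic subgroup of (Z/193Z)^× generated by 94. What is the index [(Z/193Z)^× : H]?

By Lagrange's theorem, ord_193(94) divides φ(193) = 193 − 1 = 192 = 2^6 · 3.
Divisors of 192: 1, 2, 3, 4, 6, 8, 12, 16, 24, 32, 48, 64, 96, 192.
Evaluate successive powers at the divisors of 192:
94^1 ≡ 94 (mod 193)
94^2 ≡ 151 (mod 193)
94^3 ≡ 105 (mod 193)
94^4 ≡ 27 (mod 193)
94^6 ≡ 24 (mod 193)
94^8 ≡ 150 (mod 193)
94^12 ≡ 190 (mod 193)
94^16 ≡ 112 (mod 193)
94^24 ≡ 9 (mod 193)
94^32 ≡ 192 (mod 193)
94^48 ≡ 81 (mod 193)
94^64 ≡ 1 (mod 193) ✓
Thus |⟨94⟩| = ord(94) = 64.
[(Z/193Z)^× : ⟨94⟩] = 192/64 = 3.

3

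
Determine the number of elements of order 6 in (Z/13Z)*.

2

φ(13) = 13 − 1 = 12 = 2^2 · 3.
In a cyclic group of order 12, there are φ(d) elements of order d for each divisor d of 12, and zero for non-divisors.
6 = 2 · 3 divides 12, and φ(6) = 2.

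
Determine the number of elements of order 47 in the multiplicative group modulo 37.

0

φ(37) = 37 − 1 = 36 = 2^2 · 3^2.
In a cyclic group of order 36, there are φ(d) elements of order d for each divisor d of 36, and zero for non-divisors.
47 does not divide 36, so no element of (Z/37Z)^× has order 47.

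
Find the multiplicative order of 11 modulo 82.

40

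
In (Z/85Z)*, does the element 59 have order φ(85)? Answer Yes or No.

No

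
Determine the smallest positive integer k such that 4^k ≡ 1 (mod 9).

ord(4) | φ(9) = φ(3^2) = 3·(3−1) = 6 = 2 · 3.
Divisors of 6: 1, 2, 3, 6.
Test each divisor d:
4^1 ≡ 4 (mod 9)
4^2 ≡ 7 (mod 9)
4^3 ≡ 1 (mod 9) ✓
So ord_9(4) = 3.

3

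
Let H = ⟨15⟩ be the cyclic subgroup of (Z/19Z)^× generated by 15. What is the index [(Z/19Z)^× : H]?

1

ord(15) | φ(19) = 19 − 1 = 18 = 2 · 3^2.
Divisors of 18: 1, 2, 3, 6, 9, 18.
Check 15^d mod 19 for each divisor in increasing order:
15^1 ≡ 15 (mod 19)
15^2 ≡ 16 (mod 19)
15^3 ≡ 12 (mod 19)
15^6 ≡ 11 (mod 19)
15^9 ≡ 18 (mod 19)
15^18 ≡ 1 (mod 19) ✓
Thus |⟨15⟩| = ord(15) = 18.
The index is φ(19) / ord(15) = 18 / 18 = 1.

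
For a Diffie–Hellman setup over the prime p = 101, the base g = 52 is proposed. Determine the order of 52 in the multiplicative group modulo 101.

25

The order of 52 must divide φ(101) = 101 − 1 = 100 = 2^2 · 5^2.
Divisors of 100: 1, 2, 4, 5, 10, 20, 25, 50, 100.
Test each divisor d:
52^1 ≡ 52
52^2 ≡ 78
52^4 ≡ 24
52^5 ≡ 36
52^10 ≡ 84
52^20 ≡ 87
52^25 ≡ 1
Hence ord(52) = 25.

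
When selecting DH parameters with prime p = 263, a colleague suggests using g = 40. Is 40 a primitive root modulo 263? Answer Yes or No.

Yes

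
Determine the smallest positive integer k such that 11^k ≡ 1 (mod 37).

6

Since 11 ∈ (Z/37Z)^×, its order divides φ(37) = 37 − 1 = 36 = 2^2 · 3^2.
Divisors of 36: 1, 2, 3, 4, 6, 9, 12, 18, 36.
Check 11^d mod 37 for each divisor in increasing order:
11^1 ≡ 11 (mod 37)
11^2 ≡ 10 (mod 37)
11^3 ≡ 36 (mod 37)
11^4 ≡ 26 (mod 37)
11^6 ≡ 1 (mod 37) ✓
So ord_37(11) = 6.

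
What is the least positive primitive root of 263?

φ(263) = 263 − 1 = 262 = 2 · 131.
Test candidates g = 2, 3, … against the prime factors q ∈ {2, 131} of φ(263): g is a generator iff g^(262/q) ≢ 1 for every such q.
g = 2: 2^131 ≡ 1 — hits 1, so not a primitive root.
g = 3: 3^131 ≡ 1 — hits 1, so not a primitive root.
g = 4: 4^131 ≡ 1 — hits 1, so not a primitive root.
g = 5: 5^131 ≡ 262; 5^2 ≡ 25 — none is 1, so 5 is a primitive root.
The smallest primitive root modulo 263 is 5.

5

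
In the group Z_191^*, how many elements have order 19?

φ(191) = 191 − 1 = 190 = 2 · 5 · 19.
(Z/191Z)^× is cyclic (|G| = 190); a cyclic group of order m has exactly φ(d) elements of each order d | m, and none otherwise.
19 | 190, and φ(19) = 19 − 1 = 18.

18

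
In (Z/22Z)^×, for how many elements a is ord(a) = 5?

4

φ(22) = φ(2)·φ(11) = 1·10 = 10 = 2 · 5.
In a cyclic group of order 10, there are φ(d) elements of order d for each divisor d of 10, and zero for non-divisors.
5 | 10, and φ(5) = 5 − 1 = 4.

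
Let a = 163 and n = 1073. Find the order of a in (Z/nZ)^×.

252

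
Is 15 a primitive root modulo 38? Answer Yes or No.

φ(38) = φ(2)·φ(19) = 1·18 = 18 = 2 · 3^2.
Test 15^(18/q) mod 38 for each prime factor q of 18:
15^9 ≡ 37 (mod 38)  [q = 2: ≢ 1 ✓]
15^6 ≡ 11 (mod 38)  [q = 3: ≢ 1 ✓]
None equal 1, so ord_38(15) = 18: 15 is a primitive root.

Yes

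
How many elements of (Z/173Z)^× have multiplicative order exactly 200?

0

φ(173) = 173 − 1 = 172 = 2^2 · 43.
Since (Z/173Z)^× is cyclic of order 172, the number of elements of order d is φ(d) when d | 172 and 0 otherwise.
200 does not divide 172, so no element of (Z/173Z)^× has order 200.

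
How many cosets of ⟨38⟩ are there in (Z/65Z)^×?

By Lagrange's theorem, ord_65(38) divides φ(65) = φ(5·13) = (5−1)·(13−1) = 4·12 = 48 = 2^4 · 3.
Divisors of 48: 1, 2, 3, 4, 6, 8, 12, 16, 24, 48.
Evaluate successive powers at the divisors of 48:
38^1 ≡ 38 (mod 65)
38^2 ≡ 14 (mod 65)
38^3 ≡ 12 (mod 65)
38^4 ≡ 1 (mod 65) ✓
The order of 38 is 4, so the subgroup it generates has 4 elements.
Index = |(Z/65Z)^×| / |⟨38⟩| = 48 / 4 = 12.

12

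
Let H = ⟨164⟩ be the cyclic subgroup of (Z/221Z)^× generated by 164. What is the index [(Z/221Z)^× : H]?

12

By Lagrange's theorem, ord_221(164) divides φ(221) = φ(13·17) = (13−1)·(17−1) = 12·16 = 192 = 2^6 · 3.
Divisors of 192: 1, 2, 3, 4, 6, 8, 12, 16, 24, 32, 48, 64, 96, 192.
Check 164^d mod 221 for each divisor in increasing order:
164^1 ≡ 164 (mod 221)
164^2 ≡ 155 (mod 221)
164^3 ≡ 5 (mod 221)
164^4 ≡ 157 (mod 221)
164^6 ≡ 25 (mod 221)
164^8 ≡ 118 (mod 221)
164^12 ≡ 183 (mod 221)
164^16 ≡ 1 (mod 221) ✓
Thus |⟨164⟩| = ord(164) = 16.
Index = |(Z/221Z)^×| / |⟨164⟩| = 192 / 16 = 12.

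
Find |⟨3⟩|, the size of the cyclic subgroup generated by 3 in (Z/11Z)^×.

Since 3 ∈ (Z/11Z)^×, its order divides φ(11) = 11 − 1 = 10 = 2 · 5.
Divisors of 10: 1, 2, 5, 10.
Compute 3^d (mod 11) for the divisors d until we hit 1:
3^1 ≡ 3 (mod 11)
3^2 ≡ 9 (mod 11)
3^5 ≡ 1 (mod 11) ✓
The smallest such exponent is 5, so the order of 3 is 5.

5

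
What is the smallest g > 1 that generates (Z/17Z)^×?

φ(17) = 17 − 1 = 16 = 2^4.
g is a primitive root iff g^(16/q) ≢ 1 (mod 17) for each prime q ∈ {2}.
g = 2: 2^8 ≡ 1 — hits 1, so not a primitive root.
g = 3: 3^8 ≡ 16 — none is 1, so 3 is a primitive root.
Hence the least primitive root of 17 is 3.

3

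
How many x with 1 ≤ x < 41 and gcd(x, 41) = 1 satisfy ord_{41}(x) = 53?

φ(41) = 41 − 1 = 40 = 2^3 · 5.
Since (Z/41Z)^× is cyclic of order 40, the number of elements of order d is φ(d) when d | 40 and 0 otherwise.
53 does not divide 40, so no element of (Z/41Z)^× has order 53.

0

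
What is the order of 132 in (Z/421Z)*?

210

By Lagrange's theorem, ord_421(132) divides φ(421) = 421 − 1 = 420 = 2^2 · 3 · 5 · 7.
Divisors of 420: 1, 2, 3, 4, 5, 6, 7, 10, 12, 14, 15, 20, 21, 28, 30, 35, 42, 60, 70, 84, 105, 140, 210, 420.
Check 132^d mod 421 for each divisor in increasing order:
132^1 ≡ 132
132^2 ≡ 163
132^3 ≡ 45
132^4 ≡ 46
132^5 ≡ 178
132^6 ≡ 341
132^7 ≡ 386
132^10 ≡ 109
132^12 ≡ 85
132^14 ≡ 383
132^15 ≡ 36
132^20 ≡ 93
132^21 ≡ 67
132^28 ≡ 181
132^30 ≡ 33
132^35 ≡ 401
132^42 ≡ 279
132^60 ≡ 247
132^70 ≡ 400
132^84 ≡ 377
132^105 ≡ 420
132^140 ≡ 20
132^210 ≡ 1
Therefore the multiplicative order of 132 modulo 421 is 210.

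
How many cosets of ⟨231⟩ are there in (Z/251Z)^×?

25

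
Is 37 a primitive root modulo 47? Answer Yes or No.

φ(47) = 47 − 1 = 46 = 2 · 23.
It suffices to check that the order of 37 is not a proper divisor of 46: compute 37^(46/q) for q ∈ {2, 23}.
37^23 ≡ 1 (mod 47)  [q = 2: ≡ 1 ✗]
37^2 ≡ 6 (mod 47)  [q = 23: ≢ 1 ✓]
Since 37^23 ≡ 1, the order of 37 divides 23 < 46, so 37 is not a primitive root.

No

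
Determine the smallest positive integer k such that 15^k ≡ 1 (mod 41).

40

By Lagrange's theorem, ord_41(15) divides φ(41) = 41 − 1 = 40 = 2^3 · 5.
Divisors of 40: 1, 2, 4, 5, 8, 10, 20, 40.
Evaluate successive powers at the divisors of 40:
15^1 ≡ 15 (mod 41)
15^2 ≡ 20 (mod 41)
15^4 ≡ 31 (mod 41)
15^5 ≡ 14 (mod 41)
15^8 ≡ 18 (mod 41)
15^10 ≡ 32 (mod 41)
15^20 ≡ 40 (mod 41)
15^40 ≡ 1 (mod 41) ✓
The smallest such exponent is 40, so the order of 15 is 40.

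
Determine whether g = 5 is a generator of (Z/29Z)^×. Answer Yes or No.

No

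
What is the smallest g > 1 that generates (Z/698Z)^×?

7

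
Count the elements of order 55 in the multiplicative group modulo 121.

40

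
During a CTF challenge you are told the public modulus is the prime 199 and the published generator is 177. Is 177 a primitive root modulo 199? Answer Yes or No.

No

φ(199) = 199 − 1 = 198 = 2 · 3^2 · 11.
Test 177^(198/q) mod 199 for each prime factor q of 198:
177^99 ≡ 1 (mod 199)  [q = 2: ≡ 1 ✗]
177^66 ≡ 106 (mod 199)  [q = 3: ≢ 1 ✓]
177^18 ≡ 114 (mod 199)  [q = 11: ≢ 1 ✓]
The check at q = 2 fails, so 177 generates a proper subgroup.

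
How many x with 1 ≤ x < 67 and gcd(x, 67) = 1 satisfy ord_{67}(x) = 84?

0

φ(67) = 67 − 1 = 66 = 2 · 3 · 11.
In a cyclic group of order 66, there are φ(d) elements of order d for each divisor d of 66, and zero for non-divisors.
84 does not divide 66, so no element of (Z/67Z)^× has order 84.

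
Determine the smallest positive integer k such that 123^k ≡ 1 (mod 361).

ord(123) | φ(361) = φ(19^2) = 19·(19−1) = 342 = 2 · 3^2 · 19.
Divisors of 342: 1, 2, 3, 6, 9, 18, 19, 38, 57, 114, 171, 342.
Test each divisor d:
123^1 ≡ 123
123^2 ≡ 328
123^3 ≡ 273
123^6 ≡ 163
123^9 ≡ 96
123^18 ≡ 191
123^19 ≡ 28
123^38 ≡ 62
123^57 ≡ 292
123^114 ≡ 68
123^171 ≡ 1
Therefore the multiplicative order of 123 modulo 361 is 171.

171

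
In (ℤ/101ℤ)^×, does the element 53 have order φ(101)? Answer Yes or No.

φ(101) = 101 − 1 = 100 = 2^2 · 5^2.
53 is a primitive root mod 101 iff 53^(φ(101)/q) ≢ 1 for every prime q | φ(101), i.e. q ∈ {2, 5}.
53^50 ≡ 100 (mod 101)  [q = 2: ≢ 1 ✓]
53^20 ≡ 87 (mod 101)  [q = 5: ≢ 1 ✓]
None equal 1, so ord_101(53) = 100: 53 is a primitive root.

Yes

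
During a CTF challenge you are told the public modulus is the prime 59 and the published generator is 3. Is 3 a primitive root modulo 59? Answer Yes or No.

No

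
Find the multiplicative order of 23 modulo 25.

20

Since 23 ∈ (Z/25Z)^×, its order divides φ(25) = φ(5^2) = 5·(5−1) = 20 = 2^2 · 5.
Divisors of 20: 1, 2, 4, 5, 10, 20.
Check 23^d mod 25 for each divisor in increasing order:
23^1 ≡ 23 (mod 25)
23^2 ≡ 4 (mod 25)
23^4 ≡ 16 (mod 25)
23^5 ≡ 18 (mod 25)
23^10 ≡ 24 (mod 25)
23^20 ≡ 1 (mod 25) ✓
So ord_25(23) = 20.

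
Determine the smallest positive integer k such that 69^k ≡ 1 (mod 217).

30

By Lagrange's theorem, ord_217(69) divides φ(217) = φ(7·31) = (7−1)·(31−1) = 6·30 = 180 = 2^2 · 3^2 · 5.
Divisors of 180: 1, 2, 3, 4, 5, 6, 9, 10, 12, 15, 18, 20, 30, 36, 45, 60, 90, 180.
Check 69^d mod 217 for each divisor in increasing order:
69^1 ≡ 69
69^2 ≡ 204
69^3 ≡ 188
69^4 ≡ 169
69^5 ≡ 160
69^6 ≡ 190
69^9 ≡ 132
69^10 ≡ 211
69^12 ≡ 78
69^15 ≡ 125
69^18 ≡ 64
69^20 ≡ 36
69^30 ≡ 1
Hence ord(69) = 30.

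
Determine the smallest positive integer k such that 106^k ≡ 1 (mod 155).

ord(106) | φ(155) = φ(5·31) = (5−1)·(31−1) = 4·30 = 120 = 2^3 · 3 · 5.
Divisors of 120: 1, 2, 3, 4, 5, 6, 8, 10, 12, 15, 20, 24, 30, 40, 60, 120.
Test each divisor d:
106^1 ≡ 106
106^2 ≡ 76
106^3 ≡ 151
106^4 ≡ 41
106^5 ≡ 6
106^6 ≡ 16
106^8 ≡ 131
106^10 ≡ 36
106^12 ≡ 101
106^15 ≡ 61
106^20 ≡ 56
106^24 ≡ 126
106^30 ≡ 1
Hence ord(106) = 30.

30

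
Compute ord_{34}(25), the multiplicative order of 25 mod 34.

8

Since 25 ∈ (Z/34Z)^×, its order divides φ(34) = φ(2)·φ(17) = 1·16 = 16 = 2^4.
Divisors of 16: 1, 2, 4, 8, 16.
Compute 25^d (mod 34) for the divisors d until we hit 1:
25^1 ≡ 25 (mod 34)
25^2 ≡ 13 (mod 34)
25^4 ≡ 33 (mod 34)
25^8 ≡ 1 (mod 34) ✓
So ord_34(25) = 8.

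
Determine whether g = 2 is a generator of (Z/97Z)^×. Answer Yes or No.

φ(97) = 97 − 1 = 96 = 2^5 · 3.
Test 2^(96/q) mod 97 for each prime factor q of 96:
2^48 ≡ 1 (mod 97)  [q = 2: ≡ 1 ✗]
2^32 ≡ 35 (mod 97)  [q = 3: ≢ 1 ✓]
2^48 ≡ 1 shows ord(2) | 48, strictly less than φ(97); not a primitive root.

No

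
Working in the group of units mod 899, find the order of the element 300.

420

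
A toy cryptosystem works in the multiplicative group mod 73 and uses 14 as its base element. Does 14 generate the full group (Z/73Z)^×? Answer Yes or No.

Yes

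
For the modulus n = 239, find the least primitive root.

φ(239) = 239 − 1 = 238 = 2 · 7 · 17.
g is a primitive root iff g^(238/q) ≢ 1 (mod 239) for each prime q ∈ {2, 7, 17}.
g = 2: 2^119 ≡ 1 — hits 1, so not a primitive root.
g = 3: 3^119 ≡ 1 — hits 1, so not a primitive root.
g = 4: 4^119 ≡ 1 — hits 1, so not a primitive root.
g = 5: 5^119 ≡ 1 — hits 1, so not a primitive root.
g = 6: 6^119 ≡ 1 — hits 1, so not a primitive root.
g = 7: 7^119 ≡ 238; 7^34 ≡ 24; 7^14 ≡ 211 — none is 1, so 7 is a primitive root.
The smallest primitive root modulo 239 is 7.

7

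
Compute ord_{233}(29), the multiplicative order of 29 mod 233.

The order of 29 must divide φ(233) = 233 − 1 = 232 = 2^3 · 29.
Divisors of 232: 1, 2, 4, 8, 29, 58, 116, 232.
Compute 29^d (mod 233) for the divisors d until we hit 1:
29^1 ≡ 29 (mod 233)
29^2 ≡ 142 (mod 233)
29^4 ≡ 126 (mod 233)
29^8 ≡ 32 (mod 233)
29^29 ≡ 232 (mod 233)
29^58 ≡ 1 (mod 233) ✓
Hence ord(29) = 58.

58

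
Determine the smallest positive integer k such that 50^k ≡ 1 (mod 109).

108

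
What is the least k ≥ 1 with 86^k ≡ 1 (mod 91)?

ord(86) | φ(91) = φ(7·13) = (7−1)·(13−1) = 6·12 = 72 = 2^3 · 3^2.
Divisors of 72: 1, 2, 3, 4, 6, 8, 9, 12, 18, 24, 36, 72.
Test each divisor d:
86^1 ≡ 86 (mod 91)
86^2 ≡ 25 (mod 91)
86^3 ≡ 57 (mod 91)
86^4 ≡ 79 (mod 91)
86^6 ≡ 64 (mod 91)
86^8 ≡ 53 (mod 91)
86^9 ≡ 8 (mod 91)
86^12 ≡ 1 (mod 91) ✓
Hence ord(86) = 12.

12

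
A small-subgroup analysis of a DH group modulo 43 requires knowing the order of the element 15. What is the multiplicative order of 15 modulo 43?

21

ord(15) | φ(43) = 43 − 1 = 42 = 2 · 3 · 7.
Divisors of 42: 1, 2, 3, 6, 7, 14, 21, 42.
Evaluate successive powers at the divisors of 42:
15^1 ≡ 15
15^2 ≡ 10
15^3 ≡ 21
15^6 ≡ 11
15^7 ≡ 36
15^14 ≡ 6
15^21 ≡ 1
The smallest such exponent is 21, so the order of 15 is 21.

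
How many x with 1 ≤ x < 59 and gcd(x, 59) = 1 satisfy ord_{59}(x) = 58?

φ(59) = 59 − 1 = 58 = 2 · 29.
(Z/59Z)^× is cyclic (|G| = 58); a cyclic group of order m has exactly φ(d) elements of each order d | m, and none otherwise.
58 = 2 · 29 divides 58, and φ(58) = 28.

28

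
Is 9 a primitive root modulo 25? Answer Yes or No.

φ(25) = φ(5^2) = 5·(5−1) = 20 = 2^2 · 5.
Test 9^(20/q) mod 25 for each prime factor q of 20:
9^10 ≡ 1 (mod 25)  [q = 2: ≡ 1 ✗]
9^4 ≡ 11 (mod 25)  [q = 5: ≢ 1 ✓]
Since 9^10 ≡ 1, the order of 9 divides 10 < 20, so 9 is not a primitive root.

No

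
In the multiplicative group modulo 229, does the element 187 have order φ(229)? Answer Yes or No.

No

φ(229) = 229 − 1 = 228 = 2^2 · 3 · 19.
An element g generates (Z/229Z)^× iff g^(228/q) ≢ 1 (mod 229) for each prime q ∈ {2, 3, 19}.
187^114 ≡ 1 (mod 229)  [q = 2: ≡ 1 ✗]
187^76 ≡ 1 (mod 229)  [q = 3: ≡ 1 ✗]
187^12 ≡ 225 (mod 229)  [q = 19: ≢ 1 ✓]
The check at q = 2 fails, so 187 generates a proper subgroup.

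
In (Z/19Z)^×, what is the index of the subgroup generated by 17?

2

By Lagrange's theorem, ord_19(17) divides φ(19) = 19 − 1 = 18 = 2 · 3^2.
Divisors of 18: 1, 2, 3, 6, 9, 18.
Check 17^d mod 19 for each divisor in increasing order:
17^1 ≡ 17
17^2 ≡ 4
17^3 ≡ 11
17^6 ≡ 7
17^9 ≡ 1
Thus |⟨17⟩| = ord(17) = 9.
The index is φ(19) / ord(17) = 18 / 9 = 2.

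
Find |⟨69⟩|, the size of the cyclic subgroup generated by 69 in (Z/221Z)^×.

6

The order of 69 must divide φ(221) = φ(13·17) = (13−1)·(17−1) = 12·16 = 192 = 2^6 · 3.
Divisors of 192: 1, 2, 3, 4, 6, 8, 12, 16, 24, 32, 48, 64, 96, 192.
Check 69^d mod 221 for each divisor in increasing order:
69^1 ≡ 69 (mod 221)
69^2 ≡ 120 (mod 221)
69^3 ≡ 103 (mod 221)
69^4 ≡ 35 (mod 221)
69^6 ≡ 1 (mod 221) ✓
The smallest such exponent is 6, so the order of 69 is 6.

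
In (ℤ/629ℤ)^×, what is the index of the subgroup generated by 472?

By Lagrange's theorem, ord_629(472) divides φ(629) = φ(17·37) = (17−1)·(37−1) = 16·36 = 576 = 2^6 · 3^2.
Divisors of 576: 1, 2, 3, 4, 6, 8, 9, 12, 16, 18, 24, 32, 36, 48, 64, 72, 96, 144, 192, 288, 576.
Check 472^d mod 629 for each divisor in increasing order:
472^1 ≡ 472 (mod 629)
472^2 ≡ 118 (mod 629)
472^3 ≡ 344 (mod 629)
472^4 ≡ 86 (mod 629)
472^6 ≡ 84 (mod 629)
472^8 ≡ 477 (mod 629)
472^9 ≡ 591 (mod 629)
472^12 ≡ 137 (mod 629)
472^16 ≡ 460 (mod 629)
472^18 ≡ 186 (mod 629)
472^24 ≡ 528 (mod 629)
472^32 ≡ 256 (mod 629)
472^36 ≡ 1 (mod 629) ✓
The order of 472 is 36, so the subgroup it generates has 36 elements.
The index is φ(629) / ord(472) = 576 / 36 = 16.

16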